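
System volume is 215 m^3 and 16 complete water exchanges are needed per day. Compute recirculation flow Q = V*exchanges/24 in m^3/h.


Daily recirculation volume = 215 m^3 * 16 = 3440 m^3/day
Flow rate Q = daily volume / 24 h = 3440 / 24 = 143.333 m^3/h

143.333 m^3/h


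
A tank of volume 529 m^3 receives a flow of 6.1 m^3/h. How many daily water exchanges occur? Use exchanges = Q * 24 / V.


Daily flow volume = 6.1 m^3/h * 24 h = 146.4 m^3/day
Exchanges = daily flow / tank volume = 146.4 / 529 = 0.276749 exchanges/day

0.276749 exchanges/day


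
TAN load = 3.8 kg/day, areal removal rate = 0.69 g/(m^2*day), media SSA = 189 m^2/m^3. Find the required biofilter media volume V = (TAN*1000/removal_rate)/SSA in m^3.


A = 3.8*1000 / 0.69 = 5507.2464 m^2
V = 5507.2464 / 189 = 29.1389

29.1389 m^3


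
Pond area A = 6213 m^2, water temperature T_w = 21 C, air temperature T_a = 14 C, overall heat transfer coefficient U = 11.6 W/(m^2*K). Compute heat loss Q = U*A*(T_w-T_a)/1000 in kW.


Temperature difference dT = 21 - 14 = 7 K
Heat loss (W) = U * A * dT = 11.6 * 6213 * 7 = 504495.6 W
Convert to kW: 504495.6 / 1000 = 504.4956 kW

504.4956 kW


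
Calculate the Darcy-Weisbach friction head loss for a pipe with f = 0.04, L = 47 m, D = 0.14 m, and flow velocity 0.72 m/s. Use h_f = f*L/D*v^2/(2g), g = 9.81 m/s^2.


v^2 = 0.72^2 = 0.5184 m^2/s^2
L/D = 47/0.14 = 335.71429
h_f = f*(L/D)*v^2/(2g) = 0.04 * 335.71429 * 0.5184 / 19.62 = 0.35481 m

0.35481 m


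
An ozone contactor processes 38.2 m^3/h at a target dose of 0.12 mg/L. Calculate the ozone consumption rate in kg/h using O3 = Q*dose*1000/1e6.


O3 demand (mg/h) = Q * dose * 1000 = 38.2 * 0.12 * 1000 = 4584 mg/h
Convert mg to kg: 4584 / 1e6 = 0.004584 kg/h

0.004584 kg/h


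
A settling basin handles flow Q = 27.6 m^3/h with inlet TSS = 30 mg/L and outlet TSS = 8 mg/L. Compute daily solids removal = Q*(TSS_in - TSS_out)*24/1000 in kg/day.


Concentration drop: TSS_in - TSS_out = 30 - 8 = 22 mg/L
Hourly solids removed = Q * dTSS = 27.6 m^3/h * 22 mg/L = 607.2 g/h  (m^3/h * mg/L = g/h)
Daily solids removed = 607.2 * 24 = 14572.8 g/day
Convert g to kg: 14572.8 / 1000 = 14.5728 kg/day

14.5728 kg/day


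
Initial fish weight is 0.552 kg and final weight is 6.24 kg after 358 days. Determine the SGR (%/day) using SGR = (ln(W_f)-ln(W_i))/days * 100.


ln(W_f) = ln(6.24) = 1.8309802
ln(W_i) = ln(0.552) = -0.59420723
ln(W_f) - ln(W_i) = 1.8309802 - -0.59420723 = 2.4251874
SGR = 2.4251874 / 358 * 100 = 0.677427 %/day

0.677427 %/day


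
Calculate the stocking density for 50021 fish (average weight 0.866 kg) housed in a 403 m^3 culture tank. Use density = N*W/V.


Total biomass = 50021 fish * 0.866 kg = 43318.186 kg
Density = total biomass / volume = 43318.186 / 403 = 107.489 kg/m^3

107.489 kg/m^3


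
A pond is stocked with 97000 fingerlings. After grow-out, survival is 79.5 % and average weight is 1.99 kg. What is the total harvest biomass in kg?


Survivors = 97000 * 79.5/100 = 77115 fish
Harvest biomass = survivors * W_f = 77115 * 1.99 = 153458.85 kg

153458.85 kg


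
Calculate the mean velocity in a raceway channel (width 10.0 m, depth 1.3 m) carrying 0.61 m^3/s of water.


Cross-sectional area = W * d = 10.0 * 1.3 = 13 m^2
Velocity = Q / A = 0.61 / 13 = 0.0469231 m/s

0.0469231 m/s


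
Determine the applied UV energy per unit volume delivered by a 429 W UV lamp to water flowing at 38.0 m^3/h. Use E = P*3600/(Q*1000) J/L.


Energy delivered per hour = 429 W * 3600 s = 1544400 J/h
Volume treated per hour = 38.0 m^3/h * 1000 = 38000 L/h
dose = 1544400 / 38000 = 40.6421 J/L

40.6421 J/L


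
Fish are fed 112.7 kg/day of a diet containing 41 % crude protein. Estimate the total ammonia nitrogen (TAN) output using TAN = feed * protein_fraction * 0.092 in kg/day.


Protein in feed = 112.7 * 41/100 = 46.207 kg/day
TAN = protein * 0.092 = 46.207 * 0.092 = 4.251044 kg/day

4.251044 kg/day


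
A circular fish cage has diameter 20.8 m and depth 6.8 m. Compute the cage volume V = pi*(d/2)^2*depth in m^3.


r = d/2 = 20.8/2 = 10.4 m
Base area = pi*r^2 = pi*10.4^2 = 339.79466 m^2
Volume = 339.79466 * 6.8 = 2310.6 m^3

2310.6 m^3


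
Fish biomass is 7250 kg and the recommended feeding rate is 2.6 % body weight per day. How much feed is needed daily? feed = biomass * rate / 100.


Feeding rate fraction = 2.6% / 100 = 0.026
Daily feed = 7250 kg * 0.026 = 188.5 kg/day

188.5 kg/day


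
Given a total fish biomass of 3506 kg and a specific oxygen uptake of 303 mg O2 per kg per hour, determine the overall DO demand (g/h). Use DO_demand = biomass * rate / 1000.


Total O2 consumption (mg/h) = 3506 kg * 303 mg/(kg*h) = 1062318 mg/h
Convert to g/h: 1062318 / 1000 = 1062.318 g/h

1062.318 g/h


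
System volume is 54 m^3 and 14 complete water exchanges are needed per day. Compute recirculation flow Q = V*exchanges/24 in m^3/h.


Daily recirculation volume = 54 m^3 * 14 = 756 m^3/day
Flow rate Q = daily volume / 24 h = 756 / 24 = 31.5 m^3/h

31.5 m^3/h


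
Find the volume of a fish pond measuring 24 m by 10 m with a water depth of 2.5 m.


Base area = L * W = 24 * 10 = 240 m^2
Volume = area * depth = 240 * 2.5 = 600 m^3

600 m^3


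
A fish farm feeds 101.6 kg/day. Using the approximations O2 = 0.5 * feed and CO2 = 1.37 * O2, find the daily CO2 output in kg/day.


O2 = 101.6 * 0.5 = 50.8
CO2 = 50.8 * 1.37 = 69.596

69.596 kg/day


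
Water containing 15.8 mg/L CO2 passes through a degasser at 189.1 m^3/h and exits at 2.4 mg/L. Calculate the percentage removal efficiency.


CO2_out / CO2_in = 2.4 / 15.8 = 0.15189873
Fraction remaining = 0.15189873
efficiency = (1 - 0.15189873) * 100 = 84.8101 %

84.8101 %


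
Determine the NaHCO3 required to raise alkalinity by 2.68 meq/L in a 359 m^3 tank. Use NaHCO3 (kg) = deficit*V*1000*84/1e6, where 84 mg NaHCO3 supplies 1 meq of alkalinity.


Tank volume in L = 359 m^3 * 1000 = 359000 L
Total meq required = 2.68 meq/L * 359000 L = 962120 meq
NaHCO3 mass = 962120 meq * 84 mg/meq / 1e6 = 80.8181 kg

80.8181 kg


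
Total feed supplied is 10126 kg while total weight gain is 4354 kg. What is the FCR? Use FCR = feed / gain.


FCR = feed consumed / weight gained
FCR = 10126 kg / 4354 kg = 2.32568

2.32568


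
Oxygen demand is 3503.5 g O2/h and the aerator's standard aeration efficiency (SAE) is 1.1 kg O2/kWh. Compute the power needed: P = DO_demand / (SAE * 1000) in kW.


SAE in g O2/kWh = 1.1 * 1000 = 1100 g/kWh
P = DO_demand / SAE_g = 3503.5 / 1100 = 3.185 kW

3.185 kW


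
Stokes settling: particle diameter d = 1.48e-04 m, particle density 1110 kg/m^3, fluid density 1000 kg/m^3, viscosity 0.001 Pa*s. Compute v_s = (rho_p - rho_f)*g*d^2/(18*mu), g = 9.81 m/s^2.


Density difference: rho_p - rho_f = 1110 - 1000 = 110 kg/m^3
d^2 = (1.48e-04)^2 = 2.1904e-08 m^2
Numerator = (rho_p - rho_f) * g * d^2 = 110 * 9.81 * 2.1904e-08 = 2.3636606e-05
Denominator = 18 * mu = 18 * 0.001 = 0.018
v_s = 2.3636606e-05 / 0.018 = 0.00131314 m/s
Check: Re = rho_f * v_s * d / mu = 1000 * 0.00131314 * 1.48e-04 / 0.001 = 0.194 < 1, so Stokes' law applies.

0.00131314 m/s


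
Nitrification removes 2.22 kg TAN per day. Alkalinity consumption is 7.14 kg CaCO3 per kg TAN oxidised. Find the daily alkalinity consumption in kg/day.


Alkalinity factor: 7.14 kg CaCO3 consumed per kg TAN nitrified
alk = 2.22 kg TAN * 7.14 = 15.8508 kg CaCO3/day

15.8508 kg CaCO3/day


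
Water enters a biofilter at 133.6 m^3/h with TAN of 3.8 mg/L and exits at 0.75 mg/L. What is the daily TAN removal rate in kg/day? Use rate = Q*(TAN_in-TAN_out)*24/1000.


Concentration drop: TAN_in - TAN_out = 3.8 - 0.75 = 3.05 mg/L
Hourly TAN removed = Q * dTAN = 133.6 m^3/h * 3.05 mg/L = 407.48 g/h  (m^3/h * mg/L = g/h)
Daily TAN removed = 407.48 * 24 = 9779.52 g/day
Convert to kg/day: 9779.52 / 1000 = 9.77952 kg/day

9.77952 kg/day


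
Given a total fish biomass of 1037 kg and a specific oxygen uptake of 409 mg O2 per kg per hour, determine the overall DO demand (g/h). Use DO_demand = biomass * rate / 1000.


Total O2 consumption (mg/h) = 1037 kg * 409 mg/(kg*h) = 424133 mg/h
Convert to g/h: 424133 / 1000 = 424.133 g/h

424.133 g/h


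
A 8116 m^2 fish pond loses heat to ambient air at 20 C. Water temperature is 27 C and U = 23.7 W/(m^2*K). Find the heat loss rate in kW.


Temperature difference dT = 27 - 20 = 7 K
Heat loss (W) = U * A * dT = 23.7 * 8116 * 7 = 1346444.4 W
Convert to kW: 1346444.4 / 1000 = 1346.4444 kW

1346.4444 kW


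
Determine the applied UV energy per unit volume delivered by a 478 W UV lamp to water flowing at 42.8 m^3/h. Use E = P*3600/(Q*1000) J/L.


Energy delivered per hour = 478 W * 3600 s = 1720800 J/h
Volume treated per hour = 42.8 m^3/h * 1000 = 42800 L/h
dose = 1720800 / 42800 = 40.2056 J/L

40.2056 J/L


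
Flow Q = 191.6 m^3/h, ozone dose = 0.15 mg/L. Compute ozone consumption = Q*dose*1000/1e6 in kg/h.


O3 demand (mg/h) = Q * dose * 1000 = 191.6 * 0.15 * 1000 = 28740 mg/h
Convert mg to kg: 28740 / 1e6 = 0.02874 kg/h

0.02874 kg/h


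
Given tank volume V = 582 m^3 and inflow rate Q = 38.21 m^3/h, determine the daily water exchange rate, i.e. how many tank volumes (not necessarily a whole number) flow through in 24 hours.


Daily flow volume = 38.21 m^3/h * 24 h = 917.04 m^3/day
Exchanges = daily flow / tank volume = 917.04 / 582 = 1.57567 exchanges/day

1.57567 exchanges/day


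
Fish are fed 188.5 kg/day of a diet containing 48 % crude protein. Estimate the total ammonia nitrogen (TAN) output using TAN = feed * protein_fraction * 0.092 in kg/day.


Protein in feed = 188.5 * 48/100 = 90.48 kg/day
TAN = protein * 0.092 = 90.48 * 0.092 = 8.32416 kg/day

8.32416 kg/day


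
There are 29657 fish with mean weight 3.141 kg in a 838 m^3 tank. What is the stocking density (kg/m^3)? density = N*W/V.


Total biomass = 29657 fish * 3.141 kg = 93152.637 kg
Density = total biomass / volume = 93152.637 / 838 = 111.161 kg/m^3

111.161 kg/m^3


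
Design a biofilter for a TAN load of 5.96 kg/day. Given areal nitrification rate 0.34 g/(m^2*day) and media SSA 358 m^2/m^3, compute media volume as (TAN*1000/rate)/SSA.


A = 5.96*1000 / 0.34 = 17529.412 m^2
V = 17529.412 / 358 = 48.9648

48.9648 m^3


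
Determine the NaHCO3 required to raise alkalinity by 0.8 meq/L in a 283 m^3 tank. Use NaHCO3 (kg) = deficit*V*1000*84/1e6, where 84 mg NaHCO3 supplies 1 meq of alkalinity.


Tank volume in L = 283 m^3 * 1000 = 283000 L
Total meq required = 0.8 meq/L * 283000 L = 226400 meq
NaHCO3 mass = 226400 meq * 84 mg/meq / 1e6 = 19.0176 kg

19.0176 kg


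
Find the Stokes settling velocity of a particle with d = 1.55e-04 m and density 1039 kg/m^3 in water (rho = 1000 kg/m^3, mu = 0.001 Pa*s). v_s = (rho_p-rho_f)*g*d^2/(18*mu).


Density difference: rho_p - rho_f = 1039 - 1000 = 39 kg/m^3
d^2 = (1.55e-04)^2 = 2.4025e-08 m^2
Numerator = (rho_p - rho_f) * g * d^2 = 39 * 9.81 * 2.4025e-08 = 9.1917247e-06
Denominator = 18 * mu = 18 * 0.001 = 0.018
v_s = 9.1917247e-06 / 0.018 = 5.10651e-04 m/s
Check: Re = rho_f * v_s * d / mu = 1000 * 5.10651e-04 * 1.55e-04 / 0.001 = 0.0792 < 1, so Stokes' law applies.

5.10651e-04 m/s


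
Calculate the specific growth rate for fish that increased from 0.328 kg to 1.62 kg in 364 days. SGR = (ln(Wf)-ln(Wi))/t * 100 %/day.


ln(W_f) = ln(1.62) = 0.48242615
ln(W_i) = ln(0.328) = -1.1147417
ln(W_f) - ln(W_i) = 0.48242615 - -1.1147417 = 1.5971678
SGR = 1.5971678 / 364 * 100 = 0.438782 %/day

0.438782 %/day


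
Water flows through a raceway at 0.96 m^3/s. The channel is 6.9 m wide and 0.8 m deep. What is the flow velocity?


Cross-sectional area = W * d = 6.9 * 0.8 = 5.52 m^2
Velocity = Q / A = 0.96 / 5.52 = 0.173913 m/s

0.173913 m/s


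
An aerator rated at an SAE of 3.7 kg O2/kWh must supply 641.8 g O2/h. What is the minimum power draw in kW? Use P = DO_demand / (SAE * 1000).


SAE in g O2/kWh = 3.7 * 1000 = 3700 g/kWh
P = DO_demand / SAE_g = 641.8 / 3700 = 0.173459 kW

0.173459 kW


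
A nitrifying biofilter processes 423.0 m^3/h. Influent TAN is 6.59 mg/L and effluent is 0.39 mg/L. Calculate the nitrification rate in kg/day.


Concentration drop: TAN_in - TAN_out = 6.59 - 0.39 = 6.2 mg/L
Hourly TAN removed = Q * dTAN = 423.0 m^3/h * 6.2 mg/L = 2622.6 g/h  (m^3/h * mg/L = g/h)
Daily TAN removed = 2622.6 * 24 = 62942.4 g/day
Convert to kg/day: 62942.4 / 1000 = 62.9424 kg/day

62.9424 kg/day


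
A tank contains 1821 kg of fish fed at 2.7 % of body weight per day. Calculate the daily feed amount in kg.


Feeding rate fraction = 2.7% / 100 = 0.027
Daily feed = 1821 kg * 0.027 = 49.167 kg/day

49.167 kg/day


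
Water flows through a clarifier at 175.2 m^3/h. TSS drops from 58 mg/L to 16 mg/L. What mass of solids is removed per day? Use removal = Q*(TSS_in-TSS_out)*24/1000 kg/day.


Concentration drop: TSS_in - TSS_out = 58 - 16 = 42 mg/L
Hourly solids removed = Q * dTSS = 175.2 m^3/h * 42 mg/L = 7358.4 g/h  (m^3/h * mg/L = g/h)
Daily solids removed = 7358.4 * 24 = 176601.6 g/day
Convert g to kg: 176601.6 / 1000 = 176.6016 kg/day

176.6016 kg/day


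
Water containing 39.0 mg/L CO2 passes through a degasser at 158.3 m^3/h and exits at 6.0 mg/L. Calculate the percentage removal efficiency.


CO2_out / CO2_in = 6.0 / 39.0 = 0.15384615
Fraction remaining = 0.15384615
efficiency = (1 - 0.15384615) * 100 = 84.6154 %

84.6154 %


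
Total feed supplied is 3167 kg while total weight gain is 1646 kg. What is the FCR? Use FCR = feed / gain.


FCR = feed consumed / weight gained
FCR = 3167 kg / 1646 kg = 1.92406

1.92406


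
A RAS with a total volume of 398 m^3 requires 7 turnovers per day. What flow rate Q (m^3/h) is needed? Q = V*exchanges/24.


Daily recirculation volume = 398 m^3 * 7 = 2786 m^3/day
Flow rate Q = daily volume / 24 h = 2786 / 24 = 116.083 m^3/h

116.083 m^3/h


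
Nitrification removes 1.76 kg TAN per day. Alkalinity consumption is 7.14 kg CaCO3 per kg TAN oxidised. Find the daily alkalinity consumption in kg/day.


Alkalinity factor: 7.14 kg CaCO3 consumed per kg TAN nitrified
alk = 1.76 kg TAN * 7.14 = 12.5664 kg CaCO3/day

12.5664 kg CaCO3/day


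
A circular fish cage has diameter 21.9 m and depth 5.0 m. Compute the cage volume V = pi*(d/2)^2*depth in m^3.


r = d/2 = 21.9/2 = 10.95 m
Base area = pi*r^2 = pi*10.95^2 = 376.68481 m^2
Volume = 376.68481 * 5.0 = 1883.42 m^3

1883.42 m^3


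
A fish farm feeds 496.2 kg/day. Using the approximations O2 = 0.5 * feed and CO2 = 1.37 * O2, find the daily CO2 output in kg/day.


O2 = 496.2 * 0.5 = 248.1
CO2 = 248.1 * 1.37 = 339.897

339.897 kg/day


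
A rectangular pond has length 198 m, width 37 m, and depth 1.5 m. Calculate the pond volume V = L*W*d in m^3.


Base area = L * W = 198 * 37 = 7326 m^2
Volume = area * depth = 7326 * 1.5 = 10989 m^3

10989 m^3


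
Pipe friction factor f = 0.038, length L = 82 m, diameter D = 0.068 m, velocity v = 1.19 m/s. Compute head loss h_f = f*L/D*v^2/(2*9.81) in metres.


v^2 = 1.19^2 = 1.4161 m^2/s^2
L/D = 82/0.068 = 1205.8824
h_f = f*(L/D)*v^2/(2g) = 0.038 * 1205.8824 * 1.4161 / 19.62 = 3.30738 m

3.30738 m


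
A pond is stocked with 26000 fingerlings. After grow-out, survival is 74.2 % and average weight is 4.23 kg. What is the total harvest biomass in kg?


Survivors = 26000 * 74.2/100 = 19292 fish
Harvest biomass = survivors * W_f = 19292 * 4.23 = 81605.16 kg

81605.16 kg


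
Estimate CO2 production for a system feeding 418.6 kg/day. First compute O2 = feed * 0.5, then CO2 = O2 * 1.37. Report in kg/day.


O2 = 418.6 * 0.5 = 209.3
CO2 = 209.3 * 1.37 = 286.741

286.741 kg/day


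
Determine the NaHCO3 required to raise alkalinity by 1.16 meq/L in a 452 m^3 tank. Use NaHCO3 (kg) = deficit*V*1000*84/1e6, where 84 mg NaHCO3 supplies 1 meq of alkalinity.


Tank volume in L = 452 m^3 * 1000 = 452000 L
Total meq required = 1.16 meq/L * 452000 L = 524320 meq
NaHCO3 mass = 524320 meq * 84 mg/meq / 1e6 = 44.0429 kg

44.0429 kg


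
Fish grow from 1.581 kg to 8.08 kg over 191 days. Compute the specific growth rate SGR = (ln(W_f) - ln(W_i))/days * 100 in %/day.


ln(W_f) = ln(8.08) = 2.0893919
ln(W_i) = ln(1.581) = 0.45805756
ln(W_f) - ln(W_i) = 2.0893919 - 0.45805756 = 1.6313343
SGR = 1.6313343 / 191 * 100 = 0.854102 %/day

0.854102 %/day


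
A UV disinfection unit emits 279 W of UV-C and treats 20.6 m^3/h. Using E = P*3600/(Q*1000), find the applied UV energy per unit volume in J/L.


Energy delivered per hour = 279 W * 3600 s = 1004400 J/h
Volume treated per hour = 20.6 m^3/h * 1000 = 20600 L/h
dose = 1004400 / 20600 = 48.7573 J/L

48.7573 J/L


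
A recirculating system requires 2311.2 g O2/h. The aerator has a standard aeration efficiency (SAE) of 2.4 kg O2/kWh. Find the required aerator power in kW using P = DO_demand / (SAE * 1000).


SAE in g O2/kWh = 2.4 * 1000 = 2400 g/kWh
P = DO_demand / SAE_g = 2311.2 / 2400 = 0.963 kW

0.963 kW


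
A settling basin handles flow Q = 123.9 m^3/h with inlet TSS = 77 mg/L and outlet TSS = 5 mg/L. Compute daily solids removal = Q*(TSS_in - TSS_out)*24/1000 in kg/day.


Concentration drop: TSS_in - TSS_out = 77 - 5 = 72 mg/L
Hourly solids removed = Q * dTSS = 123.9 m^3/h * 72 mg/L = 8920.8 g/h  (m^3/h * mg/L = g/h)
Daily solids removed = 8920.8 * 24 = 214099.2 g/day
Convert g to kg: 214099.2 / 1000 = 214.0992 kg/day

214.0992 kg/day


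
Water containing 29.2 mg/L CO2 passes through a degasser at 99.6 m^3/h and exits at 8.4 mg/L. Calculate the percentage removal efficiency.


CO2_out / CO2_in = 8.4 / 29.2 = 0.28767123
Fraction remaining = 0.28767123
efficiency = (1 - 0.28767123) * 100 = 71.2329 %

71.2329 %


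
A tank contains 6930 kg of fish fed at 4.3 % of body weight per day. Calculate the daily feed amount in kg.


Feeding rate fraction = 4.3% / 100 = 0.043
Daily feed = 6930 kg * 0.043 = 297.99 kg/day

297.99 kg/day


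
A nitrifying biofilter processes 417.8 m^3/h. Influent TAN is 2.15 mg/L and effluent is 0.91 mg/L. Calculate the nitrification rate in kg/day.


Concentration drop: TAN_in - TAN_out = 2.15 - 0.91 = 1.24 mg/L
Hourly TAN removed = Q * dTAN = 417.8 m^3/h * 1.24 mg/L = 518.072 g/h  (m^3/h * mg/L = g/h)
Daily TAN removed = 518.072 * 24 = 12433.728 g/day
Convert to kg/day: 12433.728 / 1000 = 12.433728 kg/day

12.433728 kg/day


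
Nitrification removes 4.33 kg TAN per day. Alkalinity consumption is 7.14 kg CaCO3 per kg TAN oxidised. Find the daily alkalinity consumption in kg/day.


Alkalinity factor: 7.14 kg CaCO3 consumed per kg TAN nitrified
alk = 4.33 kg TAN * 7.14 = 30.9162 kg CaCO3/day

30.9162 kg CaCO3/day


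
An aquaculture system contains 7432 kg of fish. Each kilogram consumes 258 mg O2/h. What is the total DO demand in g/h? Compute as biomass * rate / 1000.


Total O2 consumption (mg/h) = 7432 kg * 258 mg/(kg*h) = 1917456 mg/h
Convert to g/h: 1917456 / 1000 = 1917.456 g/h

1917.456 g/h


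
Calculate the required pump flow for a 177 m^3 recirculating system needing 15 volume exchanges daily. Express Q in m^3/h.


Daily recirculation volume = 177 m^3 * 15 = 2655 m^3/day
Flow rate Q = daily volume / 24 h = 2655 / 24 = 110.625 m^3/h

110.625 m^3/h


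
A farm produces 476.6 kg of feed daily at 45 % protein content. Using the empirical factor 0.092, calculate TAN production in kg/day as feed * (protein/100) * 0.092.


Protein in feed = 476.6 * 45/100 = 214.47 kg/day
TAN = protein * 0.092 = 214.47 * 0.092 = 19.73124 kg/day

19.73124 kg/day


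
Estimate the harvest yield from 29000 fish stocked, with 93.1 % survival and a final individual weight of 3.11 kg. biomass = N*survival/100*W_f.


Survivors = 29000 * 93.1/100 = 26999 fish
Harvest biomass = survivors * W_f = 26999 * 3.11 = 83966.89 kg

83966.89 kg


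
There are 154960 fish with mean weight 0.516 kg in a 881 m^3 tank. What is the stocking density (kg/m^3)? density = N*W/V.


Total biomass = 154960 fish * 0.516 kg = 79959.36 kg
Density = total biomass / volume = 79959.36 / 881 = 90.7598 kg/m^3

90.7598 kg/m^3


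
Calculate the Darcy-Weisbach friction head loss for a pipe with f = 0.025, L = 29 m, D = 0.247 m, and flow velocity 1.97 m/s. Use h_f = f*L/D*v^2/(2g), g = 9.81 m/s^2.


v^2 = 1.97^2 = 3.8809 m^2/s^2
L/D = 29/0.247 = 117.40891
h_f = f*(L/D)*v^2/(2g) = 0.025 * 117.40891 * 3.8809 / 19.62 = 0.580597 m

0.580597 m


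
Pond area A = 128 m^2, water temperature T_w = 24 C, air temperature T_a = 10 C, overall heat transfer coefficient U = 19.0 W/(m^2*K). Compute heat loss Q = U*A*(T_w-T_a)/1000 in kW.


Temperature difference dT = 24 - 10 = 14 K
Heat loss (W) = U * A * dT = 19.0 * 128 * 14 = 34048 W
Convert to kW: 34048 / 1000 = 34.048 kW

34.048 kW


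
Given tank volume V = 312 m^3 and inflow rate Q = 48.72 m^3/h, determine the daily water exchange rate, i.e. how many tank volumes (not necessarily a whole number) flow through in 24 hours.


Daily flow volume = 48.72 m^3/h * 24 h = 1169.28 m^3/day
Exchanges = daily flow / tank volume = 1169.28 / 312 = 3.74769 exchanges/day

3.74769 exchanges/day


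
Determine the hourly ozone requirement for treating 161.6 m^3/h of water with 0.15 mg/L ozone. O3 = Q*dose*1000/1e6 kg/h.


O3 demand (mg/h) = Q * dose * 1000 = 161.6 * 0.15 * 1000 = 24240 mg/h
Convert mg to kg: 24240 / 1e6 = 0.02424 kg/h

0.02424 kg/h


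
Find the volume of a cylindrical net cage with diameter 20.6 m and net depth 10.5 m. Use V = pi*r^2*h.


r = d/2 = 20.6/2 = 10.3 m
Base area = pi*r^2 = pi*10.3^2 = 333.29156 m^2
Volume = 333.29156 * 10.5 = 3499.56 m^3

3499.56 m^3


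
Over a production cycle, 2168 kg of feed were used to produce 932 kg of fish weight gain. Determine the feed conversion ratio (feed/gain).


FCR = feed consumed / weight gained
FCR = 2168 kg / 932 kg = 2.32618

2.32618


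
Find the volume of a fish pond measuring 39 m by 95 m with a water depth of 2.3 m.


Base area = L * W = 39 * 95 = 3705 m^2
Volume = area * depth = 3705 * 2.3 = 8521.5 m^3

8521.5 m^3


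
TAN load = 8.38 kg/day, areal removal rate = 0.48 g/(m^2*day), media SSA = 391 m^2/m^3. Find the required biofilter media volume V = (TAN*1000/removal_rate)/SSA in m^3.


A = 8.38*1000 / 0.48 = 17458.333 m^2
V = 17458.333 / 391 = 44.6505

44.6505 m^3


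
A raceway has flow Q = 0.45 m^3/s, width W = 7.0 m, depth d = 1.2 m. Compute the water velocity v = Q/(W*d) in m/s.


Cross-sectional area = W * d = 7.0 * 1.2 = 8.4 m^2
Velocity = Q / A = 0.45 / 8.4 = 0.0535714 m/s

0.0535714 m/s


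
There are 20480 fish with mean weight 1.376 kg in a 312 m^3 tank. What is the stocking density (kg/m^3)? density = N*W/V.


Total biomass = 20480 fish * 1.376 kg = 28180.48 kg
Density = total biomass / volume = 28180.48 / 312 = 90.3221 kg/m^3

90.3221 kg/m^3


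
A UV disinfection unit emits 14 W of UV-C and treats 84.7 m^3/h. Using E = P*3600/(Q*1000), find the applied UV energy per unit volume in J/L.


Energy delivered per hour = 14 W * 3600 s = 50400 J/h
Volume treated per hour = 84.7 m^3/h * 1000 = 84700 L/h
dose = 50400 / 84700 = 0.595041 J/L

0.595041 J/L


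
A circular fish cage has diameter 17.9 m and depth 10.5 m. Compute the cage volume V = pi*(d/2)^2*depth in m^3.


r = d/2 = 17.9/2 = 8.95 m
Base area = pi*r^2 = pi*8.95^2 = 251.64943 m^2
Volume = 251.64943 * 10.5 = 2642.32 m^3

2642.32 m^3


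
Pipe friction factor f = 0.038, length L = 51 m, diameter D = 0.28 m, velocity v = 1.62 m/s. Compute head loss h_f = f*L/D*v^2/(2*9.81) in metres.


v^2 = 1.62^2 = 2.6244 m^2/s^2
L/D = 51/0.28 = 182.14286
h_f = f*(L/D)*v^2/(2g) = 0.038 * 182.14286 * 2.6244 / 19.62 = 0.92582 m

0.92582 m


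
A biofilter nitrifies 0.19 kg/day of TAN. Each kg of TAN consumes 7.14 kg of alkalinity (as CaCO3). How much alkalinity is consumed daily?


Alkalinity factor: 7.14 kg CaCO3 consumed per kg TAN nitrified
alk = 0.19 kg TAN * 7.14 = 1.3566 kg CaCO3/day

1.3566 kg CaCO3/day


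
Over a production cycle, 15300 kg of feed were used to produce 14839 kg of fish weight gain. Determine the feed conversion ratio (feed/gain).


FCR = feed consumed / weight gained
FCR = 15300 kg / 14839 kg = 1.03107

1.03107


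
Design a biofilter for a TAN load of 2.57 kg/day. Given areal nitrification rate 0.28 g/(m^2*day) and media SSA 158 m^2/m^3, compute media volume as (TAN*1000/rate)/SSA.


A = 2.57*1000 / 0.28 = 9178.5714 m^2
V = 9178.5714 / 158 = 58.0922

58.0922 m^3


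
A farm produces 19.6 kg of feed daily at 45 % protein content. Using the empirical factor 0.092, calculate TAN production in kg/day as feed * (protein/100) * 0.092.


Protein in feed = 19.6 * 45/100 = 8.82 kg/day
TAN = protein * 0.092 = 8.82 * 0.092 = 0.81144 kg/day

0.81144 kg/day


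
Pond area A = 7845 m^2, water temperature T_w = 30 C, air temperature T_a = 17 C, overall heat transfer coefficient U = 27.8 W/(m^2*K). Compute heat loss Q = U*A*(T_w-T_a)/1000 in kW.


Temperature difference dT = 30 - 17 = 13 K
Heat loss (W) = U * A * dT = 27.8 * 7845 * 13 = 2835183 W
Convert to kW: 2835183 / 1000 = 2835.183 kW

2835.183 kW


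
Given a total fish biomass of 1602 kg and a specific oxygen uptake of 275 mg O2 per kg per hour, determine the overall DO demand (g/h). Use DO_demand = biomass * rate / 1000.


Total O2 consumption (mg/h) = 1602 kg * 275 mg/(kg*h) = 440550 mg/h
Convert to g/h: 440550 / 1000 = 440.55 g/h

440.55 g/h


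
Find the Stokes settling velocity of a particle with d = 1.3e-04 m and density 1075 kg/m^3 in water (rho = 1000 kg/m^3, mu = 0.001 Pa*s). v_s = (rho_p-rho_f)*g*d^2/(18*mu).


Density difference: rho_p - rho_f = 1075 - 1000 = 75 kg/m^3
d^2 = (1.3e-04)^2 = 1.69e-08 m^2
Numerator = (rho_p - rho_f) * g * d^2 = 75 * 9.81 * 1.69e-08 = 1.2434175e-05
Denominator = 18 * mu = 18 * 0.001 = 0.018
v_s = 1.2434175e-05 / 0.018 = 6.90787e-04 m/s
Check: Re = rho_f * v_s * d / mu = 1000 * 6.90787e-04 * 1.3e-04 / 0.001 = 0.0898 < 1, so Stokes' law applies.

6.90787e-04 m/s


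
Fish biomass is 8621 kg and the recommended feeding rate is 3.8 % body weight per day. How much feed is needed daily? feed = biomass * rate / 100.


Feeding rate fraction = 3.8% / 100 = 0.038
Daily feed = 8621 kg * 0.038 = 327.598 kg/day

327.598 kg/day


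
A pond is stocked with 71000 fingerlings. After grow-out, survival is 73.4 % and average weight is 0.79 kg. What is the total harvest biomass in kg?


Survivors = 71000 * 73.4/100 = 52114 fish
Harvest biomass = survivors * W_f = 52114 * 0.79 = 41170.06 kg

41170.06 kg


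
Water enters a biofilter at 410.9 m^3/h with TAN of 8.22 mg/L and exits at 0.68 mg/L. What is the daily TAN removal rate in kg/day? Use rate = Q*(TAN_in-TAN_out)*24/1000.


Concentration drop: TAN_in - TAN_out = 8.22 - 0.68 = 7.54 mg/L
Hourly TAN removed = Q * dTAN = 410.9 m^3/h * 7.54 mg/L = 3098.186 g/h  (m^3/h * mg/L = g/h)
Daily TAN removed = 3098.186 * 24 = 74356.464 g/day
Convert to kg/day: 74356.464 / 1000 = 74.356464 kg/day

74.356464 kg/day


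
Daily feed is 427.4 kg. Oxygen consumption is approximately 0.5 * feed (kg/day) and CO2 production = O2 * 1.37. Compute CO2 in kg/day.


O2 = 427.4 * 0.5 = 213.7
CO2 = 213.7 * 1.37 = 292.769

292.769 kg/day


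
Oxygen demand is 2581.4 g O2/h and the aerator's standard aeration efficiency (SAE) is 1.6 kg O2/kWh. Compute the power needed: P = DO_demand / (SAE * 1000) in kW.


SAE in g O2/kWh = 1.6 * 1000 = 1600 g/kWh
P = DO_demand / SAE_g = 2581.4 / 1600 = 1.61338 kW

1.61338 kW


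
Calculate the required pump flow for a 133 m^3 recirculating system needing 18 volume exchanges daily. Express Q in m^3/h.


Daily recirculation volume = 133 m^3 * 18 = 2394 m^3/day
Flow rate Q = daily volume / 24 h = 2394 / 24 = 99.75 m^3/h

99.75 m^3/h


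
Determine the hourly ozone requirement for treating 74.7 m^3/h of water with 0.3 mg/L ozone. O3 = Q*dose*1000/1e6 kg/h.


O3 demand (mg/h) = Q * dose * 1000 = 74.7 * 0.3 * 1000 = 22410 mg/h
Convert mg to kg: 22410 / 1e6 = 0.02241 kg/h

0.02241 kg/h


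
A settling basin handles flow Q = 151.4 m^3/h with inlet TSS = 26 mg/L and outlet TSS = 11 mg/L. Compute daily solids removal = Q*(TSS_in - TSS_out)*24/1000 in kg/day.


Concentration drop: TSS_in - TSS_out = 26 - 11 = 15 mg/L
Hourly solids removed = Q * dTSS = 151.4 m^3/h * 15 mg/L = 2271 g/h  (m^3/h * mg/L = g/h)
Daily solids removed = 2271 * 24 = 54504 g/day
Convert g to kg: 54504 / 1000 = 54.504 kg/day

54.504 kg/day


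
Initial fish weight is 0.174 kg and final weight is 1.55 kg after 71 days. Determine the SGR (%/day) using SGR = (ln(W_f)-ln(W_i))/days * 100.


ln(W_f) = ln(1.55) = 0.43825493
ln(W_i) = ln(0.174) = -1.7487
ln(W_f) - ln(W_i) = 0.43825493 - -1.7487 = 2.1869549
SGR = 2.1869549 / 71 * 100 = 3.08022 %/day

3.08022 %/day


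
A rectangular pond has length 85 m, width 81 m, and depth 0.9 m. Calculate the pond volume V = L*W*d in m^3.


Base area = L * W = 85 * 81 = 6885 m^2
Volume = area * depth = 6885 * 0.9 = 6196.5 m^3

6196.5 m^3


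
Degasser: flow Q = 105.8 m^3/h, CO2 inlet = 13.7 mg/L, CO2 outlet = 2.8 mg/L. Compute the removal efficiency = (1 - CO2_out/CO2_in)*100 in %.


CO2_out / CO2_in = 2.8 / 13.7 = 0.20437956
Fraction remaining = 0.20437956
efficiency = (1 - 0.20437956) * 100 = 79.562 %

79.562 %


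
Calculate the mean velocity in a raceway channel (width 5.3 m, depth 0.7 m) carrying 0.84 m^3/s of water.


Cross-sectional area = W * d = 5.3 * 0.7 = 3.71 m^2
Velocity = Q / A = 0.84 / 3.71 = 0.226415 m/s

0.226415 m/s


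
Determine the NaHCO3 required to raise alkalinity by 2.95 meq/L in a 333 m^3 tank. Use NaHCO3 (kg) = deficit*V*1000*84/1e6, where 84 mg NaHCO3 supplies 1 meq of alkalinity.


Tank volume in L = 333 m^3 * 1000 = 333000 L
Total meq required = 2.95 meq/L * 333000 L = 982350 meq
NaHCO3 mass = 982350 meq * 84 mg/meq / 1e6 = 82.5174 kg

82.5174 kg


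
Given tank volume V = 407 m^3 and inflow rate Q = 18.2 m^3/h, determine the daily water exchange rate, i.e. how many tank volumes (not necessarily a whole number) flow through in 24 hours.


Daily flow volume = 18.2 m^3/h * 24 h = 436.8 m^3/day
Exchanges = daily flow / tank volume = 436.8 / 407 = 1.07322 exchanges/day

1.07322 exchanges/day


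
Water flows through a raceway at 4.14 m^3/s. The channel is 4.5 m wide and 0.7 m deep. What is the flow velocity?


Cross-sectional area = W * d = 4.5 * 0.7 = 3.15 m^2
Velocity = Q / A = 4.14 / 3.15 = 1.31429 m/s

1.31429 m/s


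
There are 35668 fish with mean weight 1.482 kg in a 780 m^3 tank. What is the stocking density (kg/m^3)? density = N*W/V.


Total biomass = 35668 fish * 1.482 kg = 52859.976 kg
Density = total biomass / volume = 52859.976 / 780 = 67.7692 kg/m^3

67.7692 kg/m^3


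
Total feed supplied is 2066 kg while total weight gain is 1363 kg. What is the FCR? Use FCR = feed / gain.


FCR = feed consumed / weight gained
FCR = 2066 kg / 1363 kg = 1.51577

1.51577


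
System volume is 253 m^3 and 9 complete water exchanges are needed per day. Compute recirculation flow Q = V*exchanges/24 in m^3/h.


Daily recirculation volume = 253 m^3 * 9 = 2277 m^3/day
Flow rate Q = daily volume / 24 h = 2277 / 24 = 94.875 m^3/h

94.875 m^3/h


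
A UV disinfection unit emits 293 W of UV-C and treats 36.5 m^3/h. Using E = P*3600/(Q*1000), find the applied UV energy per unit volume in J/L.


Energy delivered per hour = 293 W * 3600 s = 1054800 J/h
Volume treated per hour = 36.5 m^3/h * 1000 = 36500 L/h
dose = 1054800 / 36500 = 28.8986 J/L

28.8986 J/L


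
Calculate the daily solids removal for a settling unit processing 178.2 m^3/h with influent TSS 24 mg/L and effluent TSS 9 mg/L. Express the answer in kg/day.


Concentration drop: TSS_in - TSS_out = 24 - 9 = 15 mg/L
Hourly solids removed = Q * dTSS = 178.2 m^3/h * 15 mg/L = 2673 g/h  (m^3/h * mg/L = g/h)
Daily solids removed = 2673 * 24 = 64152 g/day
Convert g to kg: 64152 / 1000 = 64.152 kg/day

64.152 kg/day


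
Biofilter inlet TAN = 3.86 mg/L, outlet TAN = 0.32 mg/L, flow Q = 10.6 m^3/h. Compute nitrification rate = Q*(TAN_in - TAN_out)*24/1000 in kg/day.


Concentration drop: TAN_in - TAN_out = 3.86 - 0.32 = 3.54 mg/L
Hourly TAN removed = Q * dTAN = 10.6 m^3/h * 3.54 mg/L = 37.524 g/h  (m^3/h * mg/L = g/h)
Daily TAN removed = 37.524 * 24 = 900.576 g/day
Convert to kg/day: 900.576 / 1000 = 0.900576 kg/day

0.900576 kg/day


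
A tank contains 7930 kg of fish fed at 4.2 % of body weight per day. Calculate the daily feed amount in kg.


Feeding rate fraction = 4.2% / 100 = 0.042
Daily feed = 7930 kg * 0.042 = 333.06 kg/day

333.06 kg/day


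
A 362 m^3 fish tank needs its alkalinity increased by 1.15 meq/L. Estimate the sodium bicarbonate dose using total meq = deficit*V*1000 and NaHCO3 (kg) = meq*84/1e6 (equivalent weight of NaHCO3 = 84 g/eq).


Tank volume in L = 362 m^3 * 1000 = 362000 L
Total meq required = 1.15 meq/L * 362000 L = 416300 meq
NaHCO3 mass = 416300 meq * 84 mg/meq / 1e6 = 34.9692 kg

34.9692 kg


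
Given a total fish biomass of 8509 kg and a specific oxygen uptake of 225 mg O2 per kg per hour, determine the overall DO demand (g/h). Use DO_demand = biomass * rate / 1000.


Total O2 consumption (mg/h) = 8509 kg * 225 mg/(kg*h) = 1914525 mg/h
Convert to g/h: 1914525 / 1000 = 1914.525 g/h

1914.525 g/h


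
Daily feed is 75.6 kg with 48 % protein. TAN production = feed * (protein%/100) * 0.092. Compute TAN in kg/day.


Protein in feed = 75.6 * 48/100 = 36.288 kg/day
TAN = protein * 0.092 = 36.288 * 0.092 = 3.338496 kg/day

3.338496 kg/day


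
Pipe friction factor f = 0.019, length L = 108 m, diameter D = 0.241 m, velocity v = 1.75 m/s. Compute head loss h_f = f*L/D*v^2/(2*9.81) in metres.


v^2 = 1.75^2 = 3.0625 m^2/s^2
L/D = 108/0.241 = 448.13278
h_f = f*(L/D)*v^2/(2g) = 0.019 * 448.13278 * 3.0625 / 19.62 = 1.32904 m

1.32904 m


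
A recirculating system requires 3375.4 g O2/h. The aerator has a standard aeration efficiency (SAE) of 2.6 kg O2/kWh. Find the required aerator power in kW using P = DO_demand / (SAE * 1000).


SAE in g O2/kWh = 2.6 * 1000 = 2600 g/kWh
P = DO_demand / SAE_g = 3375.4 / 2600 = 1.29823 kW

1.29823 kW


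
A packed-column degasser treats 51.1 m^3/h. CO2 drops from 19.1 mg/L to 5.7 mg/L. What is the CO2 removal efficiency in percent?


CO2_out / CO2_in = 5.7 / 19.1 = 0.29842932
Fraction remaining = 0.29842932
efficiency = (1 - 0.29842932) * 100 = 70.1571 %

70.1571 %


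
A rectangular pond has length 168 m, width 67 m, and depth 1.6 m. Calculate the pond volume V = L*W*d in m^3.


Base area = L * W = 168 * 67 = 11256 m^2
Volume = area * depth = 11256 * 1.6 = 18009.6 m^3

18009.6 m^3


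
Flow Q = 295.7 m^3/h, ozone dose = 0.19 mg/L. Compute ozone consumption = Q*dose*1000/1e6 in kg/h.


O3 demand (mg/h) = Q * dose * 1000 = 295.7 * 0.19 * 1000 = 56183 mg/h
Convert mg to kg: 56183 / 1e6 = 0.056183 kg/h

0.056183 kg/h


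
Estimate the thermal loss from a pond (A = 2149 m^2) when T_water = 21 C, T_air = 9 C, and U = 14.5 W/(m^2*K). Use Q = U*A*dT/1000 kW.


Temperature difference dT = 21 - 9 = 12 K
Heat loss (W) = U * A * dT = 14.5 * 2149 * 12 = 373926 W
Convert to kW: 373926 / 1000 = 373.926 kW

373.926 kW


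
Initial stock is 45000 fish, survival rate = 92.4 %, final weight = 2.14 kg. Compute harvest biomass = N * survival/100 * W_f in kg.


Survivors = 45000 * 92.4/100 = 41580 fish
Harvest biomass = survivors * W_f = 41580 * 2.14 = 88981.2 kg

88981.2 kg


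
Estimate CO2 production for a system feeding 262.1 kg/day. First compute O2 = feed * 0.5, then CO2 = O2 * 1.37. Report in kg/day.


O2 = 262.1 * 0.5 = 131.05
CO2 = 131.05 * 1.37 = 179.5385

179.5385 kg/day


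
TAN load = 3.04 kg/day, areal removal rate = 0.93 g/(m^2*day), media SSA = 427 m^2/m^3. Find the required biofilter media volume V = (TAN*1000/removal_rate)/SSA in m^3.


A = 3.04*1000 / 0.93 = 3268.8172 m^2
V = 3268.8172 / 427 = 7.65531

7.65531 m^3


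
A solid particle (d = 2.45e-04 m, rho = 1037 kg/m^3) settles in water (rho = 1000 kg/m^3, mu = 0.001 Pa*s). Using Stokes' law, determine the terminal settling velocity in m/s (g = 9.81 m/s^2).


Density difference: rho_p - rho_f = 1037 - 1000 = 37 kg/m^3
d^2 = (2.45e-04)^2 = 6.0025e-08 m^2
Numerator = (rho_p - rho_f) * g * d^2 = 37 * 9.81 * 6.0025e-08 = 2.1787274e-05
Denominator = 18 * mu = 18 * 0.001 = 0.018
v_s = 2.1787274e-05 / 0.018 = 0.0012104 m/s
Check: Re = rho_f * v_s * d / mu = 1000 * 0.0012104 * 2.45e-04 / 0.001 = 0.297 < 1, so Stokes' law applies.

0.0012104 m/s


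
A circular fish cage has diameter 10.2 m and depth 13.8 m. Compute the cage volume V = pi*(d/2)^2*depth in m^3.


r = d/2 = 10.2/2 = 5.1 m
Base area = pi*r^2 = pi*5.1^2 = 81.712825 m^2
Volume = 81.712825 * 13.8 = 1127.64 m^3

1127.64 m^3


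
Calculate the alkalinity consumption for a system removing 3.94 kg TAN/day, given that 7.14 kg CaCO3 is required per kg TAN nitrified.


Alkalinity factor: 7.14 kg CaCO3 consumed per kg TAN nitrified
alk = 3.94 kg TAN * 7.14 = 28.1316 kg CaCO3/day

28.1316 kg CaCO3/day


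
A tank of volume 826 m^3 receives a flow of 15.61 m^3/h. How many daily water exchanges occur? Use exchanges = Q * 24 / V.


Daily flow volume = 15.61 m^3/h * 24 h = 374.64 m^3/day
Exchanges = daily flow / tank volume = 374.64 / 826 = 0.453559 exchanges/day

0.453559 exchanges/day


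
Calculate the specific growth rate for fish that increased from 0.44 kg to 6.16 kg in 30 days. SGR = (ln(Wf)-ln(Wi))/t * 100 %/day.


ln(W_f) = ln(6.16) = 1.8180768
ln(W_i) = ln(0.44) = -0.82098055
ln(W_f) - ln(W_i) = 1.8180768 - -0.82098055 = 2.6390573
SGR = 2.6390573 / 30 * 100 = 8.79686 %/day

8.79686 %/day


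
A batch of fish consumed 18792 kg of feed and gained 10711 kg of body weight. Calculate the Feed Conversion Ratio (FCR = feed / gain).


FCR = feed consumed / weight gained
FCR = 18792 kg / 10711 kg = 1.75446

1.75446


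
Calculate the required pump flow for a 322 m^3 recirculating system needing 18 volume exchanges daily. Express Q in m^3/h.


Daily recirculation volume = 322 m^3 * 18 = 5796 m^3/day
Flow rate Q = daily volume / 24 h = 5796 / 24 = 241.5 m^3/h

241.5 m^3/h


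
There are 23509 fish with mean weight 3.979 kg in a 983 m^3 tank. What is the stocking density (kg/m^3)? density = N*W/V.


Total biomass = 23509 fish * 3.979 kg = 93542.311 kg
Density = total biomass / volume = 93542.311 / 983 = 95.16 kg/m^3

95.16 kg/m^3


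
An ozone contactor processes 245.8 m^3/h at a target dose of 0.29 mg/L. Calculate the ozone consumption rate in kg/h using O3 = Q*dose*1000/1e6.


O3 demand (mg/h) = Q * dose * 1000 = 245.8 * 0.29 * 1000 = 71282 mg/h
Convert mg to kg: 71282 / 1e6 = 0.071282 kg/h

0.071282 kg/h


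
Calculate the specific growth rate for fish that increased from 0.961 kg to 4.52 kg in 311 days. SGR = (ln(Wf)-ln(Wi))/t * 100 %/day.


ln(W_f) = ln(4.52) = 1.508512
ln(W_i) = ln(0.961) = -0.03978087
ln(W_f) - ln(W_i) = 1.508512 - -0.03978087 = 1.5482929
SGR = 1.5482929 / 311 * 100 = 0.497843 %/day

0.497843 %/day


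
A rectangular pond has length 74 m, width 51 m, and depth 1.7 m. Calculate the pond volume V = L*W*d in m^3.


Base area = L * W = 74 * 51 = 3774 m^2
Volume = area * depth = 3774 * 1.7 = 6415.8 m^3

6415.8 m^3


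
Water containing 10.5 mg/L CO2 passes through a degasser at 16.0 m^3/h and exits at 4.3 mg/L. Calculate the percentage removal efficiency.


CO2_out / CO2_in = 4.3 / 10.5 = 0.40952381
Fraction remaining = 0.40952381
efficiency = (1 - 0.40952381) * 100 = 59.0476 %

59.0476 %


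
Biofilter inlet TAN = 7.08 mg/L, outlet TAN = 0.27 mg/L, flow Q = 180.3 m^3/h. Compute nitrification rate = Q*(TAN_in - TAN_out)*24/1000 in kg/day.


Concentration drop: TAN_in - TAN_out = 7.08 - 0.27 = 6.81 mg/L
Hourly TAN removed = Q * dTAN = 180.3 m^3/h * 6.81 mg/L = 1227.843 g/h  (m^3/h * mg/L = g/h)
Daily TAN removed = 1227.843 * 24 = 29468.232 g/day
Convert to kg/day: 29468.232 / 1000 = 29.468232 kg/day

29.468232 kg/day
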